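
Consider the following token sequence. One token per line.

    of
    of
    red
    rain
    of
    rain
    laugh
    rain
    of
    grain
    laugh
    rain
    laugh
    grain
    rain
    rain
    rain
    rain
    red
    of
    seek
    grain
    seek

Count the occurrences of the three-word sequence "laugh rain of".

1

Scanning the 21 overlapping trigram windows for "laugh rain of":
  position 7–9: laugh rain of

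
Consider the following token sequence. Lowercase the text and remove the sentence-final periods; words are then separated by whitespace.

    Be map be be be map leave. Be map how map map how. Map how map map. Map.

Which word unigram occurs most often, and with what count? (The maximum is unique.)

Unigram frequencies (highest first):
  map: 9
  be: 5
  how: 3
  leave: 1

"map", 9 times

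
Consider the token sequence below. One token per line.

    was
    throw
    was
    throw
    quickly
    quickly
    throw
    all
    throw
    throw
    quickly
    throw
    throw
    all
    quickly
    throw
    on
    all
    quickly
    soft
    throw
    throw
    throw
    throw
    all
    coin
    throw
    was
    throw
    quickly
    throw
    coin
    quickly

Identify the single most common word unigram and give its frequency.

Unigram frequencies (highest first):
  throw: 15
  quickly: 7
  all: 4
  was: 3
  coin: 2
  on: 1
  … (1 more, each ≤ 1)

"throw", 15 times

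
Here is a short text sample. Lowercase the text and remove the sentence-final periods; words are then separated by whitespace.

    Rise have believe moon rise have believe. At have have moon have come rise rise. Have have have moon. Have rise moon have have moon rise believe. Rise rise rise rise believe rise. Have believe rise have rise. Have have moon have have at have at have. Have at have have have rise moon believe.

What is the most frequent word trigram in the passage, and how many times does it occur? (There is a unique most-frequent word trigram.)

Trigram frequencies (highest first):
  have have moon: 4
  rise have believe: 3
  at have have: 3
  have moon have: 3
  have at have: 3
  rise have have: 2
  … (28 more, each ≤ 2)

"have have moon", 4 times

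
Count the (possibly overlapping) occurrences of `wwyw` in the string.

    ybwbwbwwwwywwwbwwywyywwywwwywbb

4

Sliding a length-4 window over the 31 characters (28 positions):
  position 9–12: wwyw
  position 16–19: wwyw
  position 22–25: wwyw
  position 26–29: wwyw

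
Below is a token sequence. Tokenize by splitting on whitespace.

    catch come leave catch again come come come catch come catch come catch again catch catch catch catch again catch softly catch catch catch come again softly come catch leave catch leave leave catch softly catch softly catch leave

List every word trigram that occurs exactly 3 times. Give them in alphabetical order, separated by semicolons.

Trigram counts meeting the condition (exactly 3 times):
  catch catch catch: 3
  catch softly catch: 3

catch catch catch; catch softly catch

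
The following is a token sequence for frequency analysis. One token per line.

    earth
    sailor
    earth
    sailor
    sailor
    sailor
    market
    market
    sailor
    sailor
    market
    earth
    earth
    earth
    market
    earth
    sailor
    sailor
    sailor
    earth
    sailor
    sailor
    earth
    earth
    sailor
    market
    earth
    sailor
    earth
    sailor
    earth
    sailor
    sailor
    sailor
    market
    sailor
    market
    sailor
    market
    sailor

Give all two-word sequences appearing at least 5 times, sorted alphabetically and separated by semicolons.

Bigram counts meeting the condition (at least 5 times):
  earth sailor: 8
  sailor earth: 5
  sailor market: 6
  sailor sailor: 8

earth sailor; sailor earth; sailor market; sailor sailor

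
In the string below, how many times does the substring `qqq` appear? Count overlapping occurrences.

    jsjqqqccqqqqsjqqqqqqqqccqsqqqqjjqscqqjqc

Sliding a length-3 window over the 40 characters (38 positions):
  position 4–6: qqq
  position 9–11: qqq
  position 10–12: qqq
  position 15–17: qqq
  position 16–18: qqq
  position 17–19: qqq
  position 18–20: qqq
  position 19–21: qqq
  position 20–22: qqq
  position 27–29: qqq
  … (1 more)

11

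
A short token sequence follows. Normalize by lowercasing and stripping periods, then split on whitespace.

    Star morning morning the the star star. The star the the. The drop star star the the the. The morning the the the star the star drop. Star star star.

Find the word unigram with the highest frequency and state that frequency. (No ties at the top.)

"the", 14 times

Unigram frequencies (highest first):
  the: 14
  star: 11
  morning: 3
  drop: 2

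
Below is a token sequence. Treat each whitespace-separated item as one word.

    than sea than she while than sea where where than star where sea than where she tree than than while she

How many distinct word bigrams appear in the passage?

21 tokens → 20 bigram windows in total.
Repeated bigrams (each contributes count−1 duplicates):
  sea than: 2
  than sea: 2
2 duplicate windows → 20 − 2 = 18 distinct.

18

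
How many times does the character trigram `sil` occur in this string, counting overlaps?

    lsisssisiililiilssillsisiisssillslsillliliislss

Sliding a length-3 window over the 47 characters (45 positions):
  position 18–20: sil
  position 29–31: sil
  position 35–37: sil

3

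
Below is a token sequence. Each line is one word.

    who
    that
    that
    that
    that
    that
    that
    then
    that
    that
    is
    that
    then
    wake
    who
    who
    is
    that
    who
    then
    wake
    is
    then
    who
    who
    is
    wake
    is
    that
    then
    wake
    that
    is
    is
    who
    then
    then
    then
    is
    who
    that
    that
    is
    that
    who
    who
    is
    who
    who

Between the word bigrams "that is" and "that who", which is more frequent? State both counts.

"that is" (3 vs 2)

"that is": 3 occurrences
"that who": 2 occurrences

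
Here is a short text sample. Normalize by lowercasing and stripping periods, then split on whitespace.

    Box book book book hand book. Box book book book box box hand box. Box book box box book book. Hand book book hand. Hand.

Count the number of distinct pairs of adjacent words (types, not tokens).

9

25 tokens → 24 bigram windows in total.
Repeated bigrams (each contributes count−1 duplicates):
  book book: 6
  box book: 4
  book box: 3
  book hand: 3
  box box: 3
  hand book: 2
15 duplicate windows → 24 − 15 = 9 distinct.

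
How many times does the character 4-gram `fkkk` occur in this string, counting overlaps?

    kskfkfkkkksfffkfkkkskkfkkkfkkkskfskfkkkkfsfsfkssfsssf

Sliding a length-4 window over the 53 characters (50 positions):
  position 6–9: fkkk
  position 16–19: fkkk
  position 23–26: fkkk
  position 27–30: fkkk
  position 36–39: fkkk

5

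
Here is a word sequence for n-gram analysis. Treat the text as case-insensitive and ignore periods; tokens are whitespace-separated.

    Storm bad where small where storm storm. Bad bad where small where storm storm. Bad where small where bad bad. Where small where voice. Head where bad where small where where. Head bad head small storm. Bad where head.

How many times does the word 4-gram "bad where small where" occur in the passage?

Scanning the 36 overlapping 4-gram windows for "bad where small where":
  position 2–5: bad where small where
  position 9–12: bad where small where
  position 15–18: bad where small where
  position 20–23: bad where small where
  position 27–30: bad where small where

5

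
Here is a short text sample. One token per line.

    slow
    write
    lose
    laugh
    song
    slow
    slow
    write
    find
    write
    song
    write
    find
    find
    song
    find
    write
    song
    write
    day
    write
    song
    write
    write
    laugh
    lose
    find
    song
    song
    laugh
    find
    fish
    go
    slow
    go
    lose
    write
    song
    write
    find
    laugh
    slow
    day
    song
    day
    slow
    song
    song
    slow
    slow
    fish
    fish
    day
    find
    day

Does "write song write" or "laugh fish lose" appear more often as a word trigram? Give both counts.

"write song write" (4 vs 0)

"write song write": 4 occurrences
"laugh fish lose": 0 occurrences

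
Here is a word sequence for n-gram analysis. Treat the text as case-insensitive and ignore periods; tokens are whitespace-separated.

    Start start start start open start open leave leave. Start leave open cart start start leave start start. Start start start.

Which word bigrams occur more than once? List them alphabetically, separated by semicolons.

Bigram counts meeting the condition (more than once):
  leave start: 2
  start leave: 2
  start open: 2
  start start: 8

leave start; start leave; start open; start start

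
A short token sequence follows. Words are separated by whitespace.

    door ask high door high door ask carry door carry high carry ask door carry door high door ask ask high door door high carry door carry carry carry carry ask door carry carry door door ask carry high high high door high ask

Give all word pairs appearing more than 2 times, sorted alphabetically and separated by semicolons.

Bigram counts meeting the condition (more than 2 times):
  carry carry: 4
  carry door: 4
  door ask: 4
  door carry: 4
  door high: 4
  high door: 5

carry carry; carry door; door ask; door carry; door high; high door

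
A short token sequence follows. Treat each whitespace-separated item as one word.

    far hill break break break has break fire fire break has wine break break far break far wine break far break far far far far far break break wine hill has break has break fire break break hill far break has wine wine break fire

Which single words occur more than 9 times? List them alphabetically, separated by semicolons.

break; far

Unigram counts meeting the condition (more than 9 times):
  break: 18
  far: 10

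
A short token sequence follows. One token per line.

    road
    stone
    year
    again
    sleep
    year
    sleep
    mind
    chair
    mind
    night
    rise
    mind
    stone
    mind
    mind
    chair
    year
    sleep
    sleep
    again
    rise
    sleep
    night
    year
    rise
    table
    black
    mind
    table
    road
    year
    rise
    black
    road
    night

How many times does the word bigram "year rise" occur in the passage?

Scanning the 35 overlapping bigram windows for "year rise":
  position 25–26: year rise
  position 32–33: year rise

2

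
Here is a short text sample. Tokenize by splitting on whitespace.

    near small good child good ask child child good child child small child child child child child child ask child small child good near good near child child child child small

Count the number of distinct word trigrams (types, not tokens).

22

31 tokens → 29 trigram windows in total.
Repeated trigrams (each contributes count−1 duplicates):
  child child child: 6
  child child small: 2
  child small child: 2
7 duplicate windows → 29 − 7 = 22 distinct.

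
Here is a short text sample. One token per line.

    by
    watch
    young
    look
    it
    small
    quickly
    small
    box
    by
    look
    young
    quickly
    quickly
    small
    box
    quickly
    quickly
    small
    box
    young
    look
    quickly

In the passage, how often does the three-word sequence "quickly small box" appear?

Scanning the 21 overlapping trigram windows for "quickly small box":
  position 7–9: quickly small box
  position 14–16: quickly small box
  position 18–20: quickly small box

3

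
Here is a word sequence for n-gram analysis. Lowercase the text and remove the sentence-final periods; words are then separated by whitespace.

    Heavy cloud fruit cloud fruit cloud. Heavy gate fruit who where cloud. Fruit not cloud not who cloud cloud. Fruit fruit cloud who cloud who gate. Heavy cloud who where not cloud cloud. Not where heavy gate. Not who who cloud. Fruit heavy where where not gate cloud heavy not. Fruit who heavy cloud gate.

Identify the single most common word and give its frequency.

Unigram frequencies (highest first):
  cloud: 15
  fruit: 8
  who: 8
  heavy: 7
  not: 7
  gate: 5
  … (1 more, each ≤ 5)

"cloud", 15 times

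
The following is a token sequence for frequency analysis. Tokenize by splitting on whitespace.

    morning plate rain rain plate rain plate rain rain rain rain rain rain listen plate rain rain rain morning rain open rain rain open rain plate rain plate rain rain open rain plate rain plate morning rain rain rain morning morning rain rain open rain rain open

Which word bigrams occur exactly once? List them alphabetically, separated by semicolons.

Bigram counts meeting the condition (exactly once):
  listen plate: 1
  morning morning: 1
  morning plate: 1
  plate morning: 1
  rain listen: 1

listen plate; morning morning; morning plate; plate morning; rain listen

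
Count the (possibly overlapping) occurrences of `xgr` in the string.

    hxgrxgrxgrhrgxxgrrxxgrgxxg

5

Sliding a length-3 window over the 26 characters (24 positions):
  position 2–4: xgr
  position 5–7: xgr
  position 8–10: xgr
  position 15–17: xgr
  position 20–22: xgr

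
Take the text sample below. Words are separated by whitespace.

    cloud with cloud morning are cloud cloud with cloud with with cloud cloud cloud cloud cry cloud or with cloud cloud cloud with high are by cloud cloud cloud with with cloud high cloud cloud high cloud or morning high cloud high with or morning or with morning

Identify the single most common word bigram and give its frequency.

"cloud cloud", 9 times

Bigram frequencies (highest first):
  cloud cloud: 9
  cloud with: 5
  with cloud: 5
  cloud high: 3
  high cloud: 3
  with with: 2
  … (17 more, each ≤ 2)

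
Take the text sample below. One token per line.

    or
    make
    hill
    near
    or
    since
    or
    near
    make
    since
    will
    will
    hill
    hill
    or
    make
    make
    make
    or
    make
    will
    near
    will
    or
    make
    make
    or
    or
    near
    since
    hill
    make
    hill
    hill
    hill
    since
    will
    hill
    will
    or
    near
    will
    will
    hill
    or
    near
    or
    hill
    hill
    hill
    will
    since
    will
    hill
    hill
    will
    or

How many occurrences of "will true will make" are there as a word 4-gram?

Scanning the 54 overlapping 4-gram windows for "will true will make":
  (none found)

0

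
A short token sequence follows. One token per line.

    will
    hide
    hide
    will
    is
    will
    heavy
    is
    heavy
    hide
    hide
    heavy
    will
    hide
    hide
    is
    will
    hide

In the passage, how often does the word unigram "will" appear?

Scanning the 18 tokens for "will":
  position 1: will
  position 4: will
  position 6: will
  position 13: will
  position 17: will

5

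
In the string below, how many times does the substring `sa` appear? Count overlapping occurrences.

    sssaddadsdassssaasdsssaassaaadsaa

Sliding a length-2 window over the 33 characters (32 positions):
  position 3–4: sa
  position 15–16: sa
  position 22–23: sa
  position 26–27: sa
  position 31–32: sa

5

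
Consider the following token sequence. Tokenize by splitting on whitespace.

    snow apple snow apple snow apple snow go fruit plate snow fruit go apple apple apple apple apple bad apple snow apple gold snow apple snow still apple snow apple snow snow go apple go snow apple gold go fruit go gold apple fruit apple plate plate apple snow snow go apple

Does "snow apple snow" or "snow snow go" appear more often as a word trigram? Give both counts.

"snow apple snow": 5 occurrences
"snow snow go": 2 occurrences

"snow apple snow" (5 vs 2)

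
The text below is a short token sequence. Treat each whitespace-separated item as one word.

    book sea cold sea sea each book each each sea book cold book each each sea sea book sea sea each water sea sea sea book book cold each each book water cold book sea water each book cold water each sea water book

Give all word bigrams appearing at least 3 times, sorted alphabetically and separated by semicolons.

Bigram counts meeting the condition (at least 3 times):
  book cold: 3
  book sea: 3
  each book: 3
  each each: 3
  each sea: 3
  sea book: 3
  sea sea: 5

book cold; book sea; each book; each each; each sea; sea book; sea sea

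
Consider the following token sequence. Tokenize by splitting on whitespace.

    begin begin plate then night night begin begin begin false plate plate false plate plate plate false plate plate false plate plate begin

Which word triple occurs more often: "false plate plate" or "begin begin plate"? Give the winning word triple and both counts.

"false plate plate": 4 occurrences
"begin begin plate": 1 occurrence

"false plate plate" (4 vs 1)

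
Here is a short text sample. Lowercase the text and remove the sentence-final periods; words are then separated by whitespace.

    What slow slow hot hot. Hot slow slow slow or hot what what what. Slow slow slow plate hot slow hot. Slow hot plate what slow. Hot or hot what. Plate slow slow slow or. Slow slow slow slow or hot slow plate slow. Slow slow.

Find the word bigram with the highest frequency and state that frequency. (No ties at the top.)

"slow slow", 12 times

Bigram frequencies (highest first):
  slow slow: 12
  slow hot: 4
  hot slow: 4
  what slow: 3
  slow or: 3
  or hot: 3
  … (11 more, each ≤ 2)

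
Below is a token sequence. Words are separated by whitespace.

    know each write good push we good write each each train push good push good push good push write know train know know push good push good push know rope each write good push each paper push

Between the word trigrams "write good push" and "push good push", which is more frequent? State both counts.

"push good push" (5 vs 2)

"write good push": 2 occurrences
"push good push": 5 occurrences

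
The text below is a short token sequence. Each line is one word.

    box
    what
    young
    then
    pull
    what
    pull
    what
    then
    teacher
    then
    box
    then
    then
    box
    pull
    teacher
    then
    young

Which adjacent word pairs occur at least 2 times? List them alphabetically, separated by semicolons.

Bigram counts meeting the condition (at least 2 times):
  pull what: 2
  teacher then: 2
  then box: 2

pull what; teacher then; then box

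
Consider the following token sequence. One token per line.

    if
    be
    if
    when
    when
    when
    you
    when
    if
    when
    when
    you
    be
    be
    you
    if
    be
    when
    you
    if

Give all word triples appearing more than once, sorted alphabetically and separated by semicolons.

if when when; when when you

Trigram counts meeting the condition (more than once):
  if when when: 2
  when when you: 2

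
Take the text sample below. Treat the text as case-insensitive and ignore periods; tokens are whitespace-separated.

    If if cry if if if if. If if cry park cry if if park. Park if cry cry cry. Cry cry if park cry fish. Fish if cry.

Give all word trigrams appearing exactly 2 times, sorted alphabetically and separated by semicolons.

cry if if; if if cry

Trigram counts meeting the condition (exactly 2 times):
  cry if if: 2
  if if cry: 2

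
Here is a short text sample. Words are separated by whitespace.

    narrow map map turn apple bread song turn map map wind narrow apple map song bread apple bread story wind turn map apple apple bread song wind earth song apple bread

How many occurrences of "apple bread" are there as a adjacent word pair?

4

Scanning the 30 overlapping bigram windows for "apple bread":
  position 5–6: apple bread
  position 17–18: apple bread
  position 24–25: apple bread
  position 30–31: apple bread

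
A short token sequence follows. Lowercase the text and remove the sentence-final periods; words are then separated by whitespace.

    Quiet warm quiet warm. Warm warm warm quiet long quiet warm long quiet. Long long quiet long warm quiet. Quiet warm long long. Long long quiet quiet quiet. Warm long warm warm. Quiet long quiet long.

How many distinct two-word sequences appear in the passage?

9

36 tokens → 35 bigram windows in total.
Repeated bigrams (each contributes count−1 duplicates):
  long quiet: 5
  quiet long: 5
  quiet warm: 5
  long long: 4
  warm quiet: 4
  warm warm: 4
  quiet quiet: 3
  warm long: 3
  … (1 more repeated)
26 duplicate windows → 35 − 26 = 9 distinct.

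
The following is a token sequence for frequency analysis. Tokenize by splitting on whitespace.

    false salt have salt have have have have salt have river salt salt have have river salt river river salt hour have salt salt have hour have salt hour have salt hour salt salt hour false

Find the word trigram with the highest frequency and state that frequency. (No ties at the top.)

Trigram frequencies (highest first):
  hour have salt: 3
  have salt have: 2
  salt have have: 2
  have have have: 2
  have river salt: 2
  salt salt have: 2
  … (19 more, each ≤ 2)

"hour have salt", 3 times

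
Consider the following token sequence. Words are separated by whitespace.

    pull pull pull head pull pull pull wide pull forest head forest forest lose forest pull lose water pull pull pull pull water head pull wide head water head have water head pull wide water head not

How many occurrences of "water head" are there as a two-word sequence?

Scanning the 36 overlapping bigram windows for "water head":
  position 23–24: water head
  position 28–29: water head
  position 31–32: water head
  position 35–36: water head

4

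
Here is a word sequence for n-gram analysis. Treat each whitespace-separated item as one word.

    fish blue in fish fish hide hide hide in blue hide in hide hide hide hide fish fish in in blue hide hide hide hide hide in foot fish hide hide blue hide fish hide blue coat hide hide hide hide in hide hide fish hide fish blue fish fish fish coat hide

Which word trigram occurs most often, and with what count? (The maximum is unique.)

"hide hide hide", 8 times

Trigram frequencies (highest first):
  hide hide hide: 8
  hide hide in: 3
  fish hide hide: 2
  in blue hide: 2
  hide in hide: 2
  in hide hide: 2
  … (30 more, each ≤ 2)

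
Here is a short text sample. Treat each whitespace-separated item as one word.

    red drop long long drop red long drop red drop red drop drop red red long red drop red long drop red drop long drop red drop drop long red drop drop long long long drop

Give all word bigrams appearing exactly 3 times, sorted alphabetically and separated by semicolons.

drop drop; long long; red long

Bigram counts meeting the condition (exactly 3 times):
  drop drop: 3
  long long: 3
  red long: 3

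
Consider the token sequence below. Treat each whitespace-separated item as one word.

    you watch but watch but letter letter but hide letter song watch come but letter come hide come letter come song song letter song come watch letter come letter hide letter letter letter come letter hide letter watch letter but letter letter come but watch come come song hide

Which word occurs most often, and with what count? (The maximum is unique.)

"letter", 16 times

Unigram frequencies (highest first):
  letter: 16
  come: 10
  watch: 6
  but: 6
  hide: 5
  song: 5
  … (1 more, each ≤ 1)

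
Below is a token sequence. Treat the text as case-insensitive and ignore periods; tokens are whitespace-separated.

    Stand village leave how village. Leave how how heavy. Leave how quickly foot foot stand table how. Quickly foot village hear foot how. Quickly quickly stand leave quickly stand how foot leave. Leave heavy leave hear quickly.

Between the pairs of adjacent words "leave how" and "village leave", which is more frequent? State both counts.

"leave how": 3 occurrences
"village leave": 2 occurrences

"leave how" (3 vs 2)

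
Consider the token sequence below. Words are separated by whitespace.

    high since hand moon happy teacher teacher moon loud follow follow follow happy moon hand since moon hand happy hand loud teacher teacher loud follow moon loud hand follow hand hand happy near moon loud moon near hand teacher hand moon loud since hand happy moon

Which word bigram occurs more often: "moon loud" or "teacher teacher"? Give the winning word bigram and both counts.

"moon loud": 4 occurrences
"teacher teacher": 2 occurrences

"moon loud" (4 vs 2)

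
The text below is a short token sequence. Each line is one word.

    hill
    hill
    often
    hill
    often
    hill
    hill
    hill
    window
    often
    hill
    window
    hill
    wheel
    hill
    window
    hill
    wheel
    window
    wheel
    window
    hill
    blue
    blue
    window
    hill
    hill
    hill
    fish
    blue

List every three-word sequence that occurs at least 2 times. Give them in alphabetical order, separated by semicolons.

hill hill hill; hill often hill; hill window hill; window hill wheel

Trigram counts meeting the condition (at least 2 times):
  hill hill hill: 2
  hill often hill: 2
  hill window hill: 2
  window hill wheel: 2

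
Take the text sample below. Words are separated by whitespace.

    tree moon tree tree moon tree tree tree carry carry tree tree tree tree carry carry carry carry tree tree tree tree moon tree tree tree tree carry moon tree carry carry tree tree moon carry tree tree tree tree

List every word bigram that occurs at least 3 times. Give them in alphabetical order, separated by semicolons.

Bigram counts meeting the condition (at least 3 times):
  carry carry: 5
  carry tree: 4
  moon tree: 4
  tree carry: 4
  tree moon: 4
  tree tree: 16

carry carry; carry tree; moon tree; tree carry; tree moon; tree tree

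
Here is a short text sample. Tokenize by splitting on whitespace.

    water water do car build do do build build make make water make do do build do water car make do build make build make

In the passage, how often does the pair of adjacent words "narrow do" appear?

Scanning the 24 overlapping bigram windows for "narrow do":
  (none found)

0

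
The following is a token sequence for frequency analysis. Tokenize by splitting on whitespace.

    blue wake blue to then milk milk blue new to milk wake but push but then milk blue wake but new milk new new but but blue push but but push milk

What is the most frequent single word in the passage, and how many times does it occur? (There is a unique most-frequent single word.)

Unigram frequencies (highest first):
  but: 7
  milk: 6
  blue: 5
  new: 4
  wake: 3
  push: 3
  … (2 more, each ≤ 2)

"but", 7 times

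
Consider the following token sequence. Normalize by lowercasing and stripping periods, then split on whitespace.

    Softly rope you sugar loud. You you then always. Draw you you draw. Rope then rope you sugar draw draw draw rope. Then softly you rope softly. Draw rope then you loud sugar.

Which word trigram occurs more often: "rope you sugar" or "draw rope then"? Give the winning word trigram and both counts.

"rope you sugar": 2 occurrences
"draw rope then": 3 occurrences

"draw rope then" (3 vs 2)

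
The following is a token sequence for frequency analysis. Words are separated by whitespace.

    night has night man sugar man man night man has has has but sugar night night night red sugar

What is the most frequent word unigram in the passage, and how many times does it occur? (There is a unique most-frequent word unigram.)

"night", 6 times

Unigram frequencies (highest first):
  night: 6
  has: 4
  man: 4
  sugar: 3
  but: 1
  red: 1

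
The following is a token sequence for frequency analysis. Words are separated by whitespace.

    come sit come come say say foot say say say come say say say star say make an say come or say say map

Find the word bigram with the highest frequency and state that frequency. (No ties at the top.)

Bigram frequencies (highest first):
  say say: 6
  come say: 2
  say come: 2
  come sit: 1
  sit come: 1
  come come: 1
  … (10 more, each ≤ 1)

"say say", 6 times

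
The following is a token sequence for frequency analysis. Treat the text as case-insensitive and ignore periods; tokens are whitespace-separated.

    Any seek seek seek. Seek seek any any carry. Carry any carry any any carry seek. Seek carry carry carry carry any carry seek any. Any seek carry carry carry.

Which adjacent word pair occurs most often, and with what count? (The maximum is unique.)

Bigram frequencies (highest first):
  carry carry: 6
  seek seek: 5
  any carry: 4
  any any: 3
  carry any: 3
  any seek: 2
  … (3 more, each ≤ 2)

"carry carry", 6 times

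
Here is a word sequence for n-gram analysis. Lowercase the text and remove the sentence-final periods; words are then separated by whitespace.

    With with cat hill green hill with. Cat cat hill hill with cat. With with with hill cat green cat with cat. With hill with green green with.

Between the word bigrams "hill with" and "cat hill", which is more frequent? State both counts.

"hill with": 3 occurrences
"cat hill": 2 occurrences

"hill with" (3 vs 2)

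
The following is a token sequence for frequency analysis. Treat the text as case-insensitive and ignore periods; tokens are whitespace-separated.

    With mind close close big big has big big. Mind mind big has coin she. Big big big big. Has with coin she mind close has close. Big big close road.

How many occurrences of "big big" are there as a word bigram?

Scanning the 30 overlapping bigram windows for "big big":
  position 5–6: big big
  position 8–9: big big
  position 16–17: big big
  position 17–18: big big
  position 18–19: big big
  position 28–29: big big

6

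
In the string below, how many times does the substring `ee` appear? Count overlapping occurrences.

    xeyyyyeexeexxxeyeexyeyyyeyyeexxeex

Sliding a length-2 window over the 34 characters (33 positions):
  position 7–8: ee
  position 10–11: ee
  position 17–18: ee
  position 28–29: ee
  position 32–33: ee

5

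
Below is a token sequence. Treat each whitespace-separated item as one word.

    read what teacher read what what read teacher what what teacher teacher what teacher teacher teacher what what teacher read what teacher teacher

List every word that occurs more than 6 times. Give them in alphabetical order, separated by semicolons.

teacher; what

Unigram counts meeting the condition (more than 6 times):
  teacher: 10
  what: 9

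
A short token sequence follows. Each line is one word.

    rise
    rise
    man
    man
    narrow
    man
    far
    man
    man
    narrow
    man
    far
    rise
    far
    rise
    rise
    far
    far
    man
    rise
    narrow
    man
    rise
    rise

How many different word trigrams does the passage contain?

19

24 tokens → 22 trigram windows in total.
Repeated trigrams (each contributes count−1 duplicates):
  man man narrow: 2
  man narrow man: 2
  narrow man far: 2
3 duplicate windows → 22 − 3 = 19 distinct.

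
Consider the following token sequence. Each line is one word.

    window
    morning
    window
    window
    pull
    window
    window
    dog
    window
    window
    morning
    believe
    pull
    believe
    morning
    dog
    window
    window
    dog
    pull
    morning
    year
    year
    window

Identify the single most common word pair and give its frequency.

"window window", 4 times

Bigram frequencies (highest first):
  window window: 4
  window morning: 2
  window dog: 2
  dog window: 2
  morning window: 1
  window pull: 1
  … (11 more, each ≤ 1)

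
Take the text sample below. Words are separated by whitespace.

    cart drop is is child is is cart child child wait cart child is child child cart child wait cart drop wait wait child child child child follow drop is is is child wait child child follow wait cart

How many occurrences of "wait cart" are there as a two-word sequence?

3

Scanning the 38 overlapping bigram windows for "wait cart":
  position 11–12: wait cart
  position 19–20: wait cart
  position 38–39: wait cart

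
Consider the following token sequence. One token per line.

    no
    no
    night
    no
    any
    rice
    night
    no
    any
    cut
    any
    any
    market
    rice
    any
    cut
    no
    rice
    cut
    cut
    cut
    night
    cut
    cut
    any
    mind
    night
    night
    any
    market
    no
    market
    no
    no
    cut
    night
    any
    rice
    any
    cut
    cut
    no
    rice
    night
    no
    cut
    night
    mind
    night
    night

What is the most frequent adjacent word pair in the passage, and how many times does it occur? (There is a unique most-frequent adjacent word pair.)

Bigram frequencies (highest first):
  cut cut: 4
  night no: 3
  any cut: 3
  cut night: 3
  no no: 2
  no any: 2
  … (20 more, each ≤ 2)

"cut cut", 4 times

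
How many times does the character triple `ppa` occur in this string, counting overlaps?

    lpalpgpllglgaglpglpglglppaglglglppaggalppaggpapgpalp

3

Sliding a length-3 window over the 52 characters (50 positions):
  position 24–26: ppa
  position 33–35: ppa
  position 40–42: ppa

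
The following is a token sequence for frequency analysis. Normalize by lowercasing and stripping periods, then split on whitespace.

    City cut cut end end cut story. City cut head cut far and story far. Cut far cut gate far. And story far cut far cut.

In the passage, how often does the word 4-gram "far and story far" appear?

2

Scanning the 23 overlapping 4-gram windows for "far and story far":
  position 12–15: far and story far
  position 20–23: far and story far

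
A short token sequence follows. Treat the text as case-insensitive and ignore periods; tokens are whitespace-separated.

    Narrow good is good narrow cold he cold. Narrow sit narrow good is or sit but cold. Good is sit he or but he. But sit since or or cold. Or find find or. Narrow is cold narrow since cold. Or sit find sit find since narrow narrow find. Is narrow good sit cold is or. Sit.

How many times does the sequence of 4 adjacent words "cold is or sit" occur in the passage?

Scanning the 54 overlapping 4-gram windows for "cold is or sit":
  position 54–57: cold is or sit

1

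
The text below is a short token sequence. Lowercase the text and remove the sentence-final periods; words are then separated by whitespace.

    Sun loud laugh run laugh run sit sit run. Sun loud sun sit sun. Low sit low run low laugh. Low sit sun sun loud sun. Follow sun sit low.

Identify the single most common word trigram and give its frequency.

"sun loud sun", 2 times

Trigram frequencies (highest first):
  sun loud sun: 2
  sun loud laugh: 1
  loud laugh run: 1
  laugh run laugh: 1
  run laugh run: 1
  laugh run sit: 1
  … (21 more, each ≤ 1)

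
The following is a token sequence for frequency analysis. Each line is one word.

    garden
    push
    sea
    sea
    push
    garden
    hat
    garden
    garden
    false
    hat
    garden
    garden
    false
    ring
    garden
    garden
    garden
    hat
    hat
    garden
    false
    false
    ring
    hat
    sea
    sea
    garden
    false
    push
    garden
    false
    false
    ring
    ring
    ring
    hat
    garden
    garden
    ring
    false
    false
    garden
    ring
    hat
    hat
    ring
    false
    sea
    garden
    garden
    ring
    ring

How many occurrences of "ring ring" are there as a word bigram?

Scanning the 52 overlapping bigram windows for "ring ring":
  position 34–35: ring ring
  position 35–36: ring ring
  position 52–53: ring ring

3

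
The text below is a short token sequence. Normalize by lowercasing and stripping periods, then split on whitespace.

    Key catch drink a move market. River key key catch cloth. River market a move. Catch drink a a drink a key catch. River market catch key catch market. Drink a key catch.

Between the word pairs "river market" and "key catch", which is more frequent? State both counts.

"river market": 2 occurrences
"key catch": 5 occurrences

"key catch" (5 vs 2)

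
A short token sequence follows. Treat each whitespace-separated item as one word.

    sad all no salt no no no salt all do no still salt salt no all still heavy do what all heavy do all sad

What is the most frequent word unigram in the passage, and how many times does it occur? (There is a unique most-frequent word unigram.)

"no", 6 times

Unigram frequencies (highest first):
  no: 6
  all: 5
  salt: 4
  do: 3
  sad: 2
  still: 2
  … (2 more, each ≤ 2)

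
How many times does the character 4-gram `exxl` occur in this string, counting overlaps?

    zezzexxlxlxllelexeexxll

Sliding a length-4 window over the 23 characters (20 positions):
  position 5–8: exxl
  position 19–22: exxl

2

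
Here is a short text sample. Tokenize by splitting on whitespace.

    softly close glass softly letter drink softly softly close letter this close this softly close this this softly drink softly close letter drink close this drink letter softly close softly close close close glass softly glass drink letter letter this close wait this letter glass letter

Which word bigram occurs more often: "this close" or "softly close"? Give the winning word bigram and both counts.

"this close": 2 occurrences
"softly close": 6 occurrences

"softly close" (6 vs 2)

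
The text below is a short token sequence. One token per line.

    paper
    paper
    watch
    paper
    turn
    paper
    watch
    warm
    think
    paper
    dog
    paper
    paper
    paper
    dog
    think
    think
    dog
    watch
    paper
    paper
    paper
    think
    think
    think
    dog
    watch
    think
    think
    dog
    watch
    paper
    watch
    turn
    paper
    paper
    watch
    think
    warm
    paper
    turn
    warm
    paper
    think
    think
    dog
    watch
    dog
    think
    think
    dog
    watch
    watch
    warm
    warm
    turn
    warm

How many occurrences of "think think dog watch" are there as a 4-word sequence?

Scanning the 54 overlapping 4-gram windows for "think think dog watch":
  position 16–19: think think dog watch
  position 24–27: think think dog watch
  position 28–31: think think dog watch
  position 44–47: think think dog watch
  position 49–52: think think dog watch

5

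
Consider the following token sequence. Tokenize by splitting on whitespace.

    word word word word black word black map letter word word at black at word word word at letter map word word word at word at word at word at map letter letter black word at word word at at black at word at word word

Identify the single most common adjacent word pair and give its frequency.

Bigram frequencies (highest first):
  word word: 10
  word at: 9
  at word: 7
  word black: 2
  black word: 2
  map letter: 2
  … (11 more, each ≤ 2)

"word word", 10 times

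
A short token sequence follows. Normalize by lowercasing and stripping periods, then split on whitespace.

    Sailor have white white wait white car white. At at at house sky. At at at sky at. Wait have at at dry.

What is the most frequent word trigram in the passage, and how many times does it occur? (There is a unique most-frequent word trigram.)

"at at at", 2 times

Trigram frequencies (highest first):
  at at at: 2
  sailor have white: 1
  have white white: 1
  white white wait: 1
  white wait white: 1
  wait white car: 1
  … (14 more, each ≤ 1)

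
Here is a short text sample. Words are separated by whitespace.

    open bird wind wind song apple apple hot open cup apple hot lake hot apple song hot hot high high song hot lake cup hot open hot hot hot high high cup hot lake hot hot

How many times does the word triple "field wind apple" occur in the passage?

0

Scanning the 34 overlapping trigram windows for "field wind apple":
  (none found)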